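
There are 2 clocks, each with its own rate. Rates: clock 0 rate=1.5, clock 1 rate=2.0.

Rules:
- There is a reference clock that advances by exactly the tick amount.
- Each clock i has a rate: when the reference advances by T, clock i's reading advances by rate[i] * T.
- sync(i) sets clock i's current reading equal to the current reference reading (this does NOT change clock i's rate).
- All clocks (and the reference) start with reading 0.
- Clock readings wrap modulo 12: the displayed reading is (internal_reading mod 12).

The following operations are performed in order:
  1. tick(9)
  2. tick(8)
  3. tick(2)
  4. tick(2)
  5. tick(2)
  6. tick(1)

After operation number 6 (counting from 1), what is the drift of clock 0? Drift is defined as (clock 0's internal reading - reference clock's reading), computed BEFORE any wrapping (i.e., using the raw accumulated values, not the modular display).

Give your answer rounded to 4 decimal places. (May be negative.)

After op 1 tick(9): ref=9.0000 raw=[13.5000 18.0000]
After op 2 tick(8): ref=17.0000 raw=[25.5000 34.0000]
After op 3 tick(2): ref=19.0000 raw=[28.5000 38.0000]
After op 4 tick(2): ref=21.0000 raw=[31.5000 42.0000]
After op 5 tick(2): ref=23.0000 raw=[34.5000 46.0000]
After op 6 tick(1): ref=24.0000 raw=[36.0000 48.0000]
Drift of clock 0 after op 6: 36.0000 - 24.0000 = 12.0000

Answer: 12.0000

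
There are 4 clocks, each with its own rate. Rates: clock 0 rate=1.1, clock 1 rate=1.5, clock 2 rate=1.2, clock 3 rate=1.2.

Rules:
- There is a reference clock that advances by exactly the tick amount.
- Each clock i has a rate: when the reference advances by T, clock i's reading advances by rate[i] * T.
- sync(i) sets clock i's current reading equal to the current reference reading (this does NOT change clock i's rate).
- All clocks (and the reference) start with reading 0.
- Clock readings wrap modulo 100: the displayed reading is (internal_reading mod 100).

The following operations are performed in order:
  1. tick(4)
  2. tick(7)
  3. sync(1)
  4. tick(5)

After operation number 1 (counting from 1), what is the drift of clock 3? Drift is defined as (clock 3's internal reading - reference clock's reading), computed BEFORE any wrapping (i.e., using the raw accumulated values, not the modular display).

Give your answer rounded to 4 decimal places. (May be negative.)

Answer: 0.8000

Derivation:
After op 1 tick(4): ref=4.0000 raw=[4.4000 6.0000 4.8000 4.8000]
Drift of clock 3 after op 1: 4.8000 - 4.0000 = 0.8000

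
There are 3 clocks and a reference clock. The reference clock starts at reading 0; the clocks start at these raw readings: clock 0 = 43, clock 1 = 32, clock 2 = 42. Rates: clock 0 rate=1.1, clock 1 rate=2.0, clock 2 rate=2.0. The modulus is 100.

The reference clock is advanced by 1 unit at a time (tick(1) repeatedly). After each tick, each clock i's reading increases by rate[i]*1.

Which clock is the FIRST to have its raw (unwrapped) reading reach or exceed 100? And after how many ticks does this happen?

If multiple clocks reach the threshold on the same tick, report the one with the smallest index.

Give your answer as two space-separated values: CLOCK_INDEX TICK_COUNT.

Answer: 2 29

Derivation:
clock 0: start=43, rate=1.1, needs 100-43 = 57; ticks = ceil(57/1.1) = ceil(51.8182) = 52; reading at tick 52 = 43 + 1.1*52 = 100.2000
clock 1: start=32, rate=2.0, needs 100-32 = 68; ticks = ceil(68/2.0) = ceil(34.0000) = 34; reading at tick 34 = 32 + 2.0*34 = 100.0000
clock 2: start=42, rate=2.0, needs 100-42 = 58; ticks = ceil(58/2.0) = ceil(29.0000) = 29; reading at tick 29 = 42 + 2.0*29 = 100.0000
Minimum tick count = 29; winners = [2]; smallest index = 2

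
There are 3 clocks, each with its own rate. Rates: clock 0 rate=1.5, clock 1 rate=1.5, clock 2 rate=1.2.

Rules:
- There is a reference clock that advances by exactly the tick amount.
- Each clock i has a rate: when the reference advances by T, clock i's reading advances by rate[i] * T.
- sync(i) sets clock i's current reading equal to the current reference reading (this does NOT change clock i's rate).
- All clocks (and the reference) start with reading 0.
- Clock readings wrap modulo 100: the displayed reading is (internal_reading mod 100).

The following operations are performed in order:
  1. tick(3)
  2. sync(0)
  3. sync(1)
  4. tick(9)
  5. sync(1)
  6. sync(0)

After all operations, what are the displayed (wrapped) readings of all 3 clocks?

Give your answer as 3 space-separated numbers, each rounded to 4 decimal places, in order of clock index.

After op 1 tick(3): ref=3.0000 raw=[4.5000 4.5000 3.6000]
After op 2 sync(0): ref=3.0000 raw=[3.0000 4.5000 3.6000]
After op 3 sync(1): ref=3.0000 raw=[3.0000 3.0000 3.6000]
After op 4 tick(9): ref=12.0000 raw=[16.5000 16.5000 14.4000]
After op 5 sync(1): ref=12.0000 raw=[16.5000 12.0000 14.4000]
After op 6 sync(0): ref=12.0000 raw=[12.0000 12.0000 14.4000]
Wrap final raw readings (mod 100): 12.0000 mod 100 = 12.0000; 12.0000 mod 100 = 12.0000; 14.4000 mod 100 = 14.4000

Answer: 12.0000 12.0000 14.4000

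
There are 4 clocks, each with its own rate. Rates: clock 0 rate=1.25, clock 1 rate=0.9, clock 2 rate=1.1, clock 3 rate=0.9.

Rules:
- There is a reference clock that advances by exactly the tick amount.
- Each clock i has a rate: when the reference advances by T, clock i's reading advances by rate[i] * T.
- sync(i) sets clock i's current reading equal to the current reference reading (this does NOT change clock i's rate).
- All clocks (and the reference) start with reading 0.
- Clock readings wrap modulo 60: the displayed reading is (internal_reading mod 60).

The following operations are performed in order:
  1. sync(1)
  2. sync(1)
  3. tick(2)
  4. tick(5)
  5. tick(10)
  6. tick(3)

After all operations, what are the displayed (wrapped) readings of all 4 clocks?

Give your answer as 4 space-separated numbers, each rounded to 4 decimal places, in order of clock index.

After op 1 sync(1): ref=0.0000 raw=[0.0000 0.0000 0.0000 0.0000]
After op 2 sync(1): ref=0.0000 raw=[0.0000 0.0000 0.0000 0.0000]
After op 3 tick(2): ref=2.0000 raw=[2.5000 1.8000 2.2000 1.8000]
After op 4 tick(5): ref=7.0000 raw=[8.7500 6.3000 7.7000 6.3000]
After op 5 tick(10): ref=17.0000 raw=[21.2500 15.3000 18.7000 15.3000]
After op 6 tick(3): ref=20.0000 raw=[25.0000 18.0000 22.0000 18.0000]
Wrap final raw readings (mod 60): 25.0000 mod 60 = 25.0000; 18.0000 mod 60 = 18.0000; 22.0000 mod 60 = 22.0000; 18.0000 mod 60 = 18.0000

Answer: 25.0000 18.0000 22.0000 18.0000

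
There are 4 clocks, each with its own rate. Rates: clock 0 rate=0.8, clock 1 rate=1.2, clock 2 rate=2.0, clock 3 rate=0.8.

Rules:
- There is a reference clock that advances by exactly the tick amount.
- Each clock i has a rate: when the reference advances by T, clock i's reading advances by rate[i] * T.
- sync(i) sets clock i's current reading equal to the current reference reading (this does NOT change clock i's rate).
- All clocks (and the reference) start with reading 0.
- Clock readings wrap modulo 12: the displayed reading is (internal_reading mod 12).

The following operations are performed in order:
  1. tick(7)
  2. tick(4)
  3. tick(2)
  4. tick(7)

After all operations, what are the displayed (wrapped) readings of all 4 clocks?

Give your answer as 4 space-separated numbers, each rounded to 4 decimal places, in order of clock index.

After op 1 tick(7): ref=7.0000 raw=[5.6000 8.4000 14.0000 5.6000]
After op 2 tick(4): ref=11.0000 raw=[8.8000 13.2000 22.0000 8.8000]
After op 3 tick(2): ref=13.0000 raw=[10.4000 15.6000 26.0000 10.4000]
After op 4 tick(7): ref=20.0000 raw=[16.0000 24.0000 40.0000 16.0000]
Wrap final raw readings (mod 12): 16.0000 mod 12 = 4.0000; 24.0000 mod 12 = 0.0000; 40.0000 mod 12 = 4.0000; 16.0000 mod 12 = 4.0000

Answer: 4.0000 0.0000 4.0000 4.0000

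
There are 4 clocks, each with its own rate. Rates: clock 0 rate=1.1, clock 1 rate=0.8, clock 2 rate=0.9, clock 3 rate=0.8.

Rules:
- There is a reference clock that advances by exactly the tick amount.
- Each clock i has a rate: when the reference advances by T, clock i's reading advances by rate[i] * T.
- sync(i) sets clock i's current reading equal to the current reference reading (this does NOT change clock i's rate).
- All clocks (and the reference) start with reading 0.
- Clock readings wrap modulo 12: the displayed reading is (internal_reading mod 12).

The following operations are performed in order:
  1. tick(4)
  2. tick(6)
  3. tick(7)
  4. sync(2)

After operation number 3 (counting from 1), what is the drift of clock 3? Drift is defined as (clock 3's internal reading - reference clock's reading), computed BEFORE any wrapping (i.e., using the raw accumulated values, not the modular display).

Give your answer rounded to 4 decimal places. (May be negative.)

After op 1 tick(4): ref=4.0000 raw=[4.4000 3.2000 3.6000 3.2000]
After op 2 tick(6): ref=10.0000 raw=[11.0000 8.0000 9.0000 8.0000]
After op 3 tick(7): ref=17.0000 raw=[18.7000 13.6000 15.3000 13.6000]
Drift of clock 3 after op 3: 13.6000 - 17.0000 = -3.4000

Answer: -3.4000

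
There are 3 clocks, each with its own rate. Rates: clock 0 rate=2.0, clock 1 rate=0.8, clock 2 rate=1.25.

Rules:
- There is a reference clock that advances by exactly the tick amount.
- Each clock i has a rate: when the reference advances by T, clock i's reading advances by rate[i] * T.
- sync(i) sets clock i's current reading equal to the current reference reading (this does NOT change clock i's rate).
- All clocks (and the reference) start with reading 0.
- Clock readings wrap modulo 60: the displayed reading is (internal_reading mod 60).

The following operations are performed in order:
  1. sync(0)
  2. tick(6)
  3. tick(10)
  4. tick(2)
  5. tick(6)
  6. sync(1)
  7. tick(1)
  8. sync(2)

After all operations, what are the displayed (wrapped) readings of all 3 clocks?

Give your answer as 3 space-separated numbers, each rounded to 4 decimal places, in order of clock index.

After op 1 sync(0): ref=0.0000 raw=[0.0000 0.0000 0.0000]
After op 2 tick(6): ref=6.0000 raw=[12.0000 4.8000 7.5000]
After op 3 tick(10): ref=16.0000 raw=[32.0000 12.8000 20.0000]
After op 4 tick(2): ref=18.0000 raw=[36.0000 14.4000 22.5000]
After op 5 tick(6): ref=24.0000 raw=[48.0000 19.2000 30.0000]
After op 6 sync(1): ref=24.0000 raw=[48.0000 24.0000 30.0000]
After op 7 tick(1): ref=25.0000 raw=[50.0000 24.8000 31.2500]
After op 8 sync(2): ref=25.0000 raw=[50.0000 24.8000 25.0000]
Wrap final raw readings (mod 60): 50.0000 mod 60 = 50.0000; 24.8000 mod 60 = 24.8000; 25.0000 mod 60 = 25.0000

Answer: 50.0000 24.8000 25.0000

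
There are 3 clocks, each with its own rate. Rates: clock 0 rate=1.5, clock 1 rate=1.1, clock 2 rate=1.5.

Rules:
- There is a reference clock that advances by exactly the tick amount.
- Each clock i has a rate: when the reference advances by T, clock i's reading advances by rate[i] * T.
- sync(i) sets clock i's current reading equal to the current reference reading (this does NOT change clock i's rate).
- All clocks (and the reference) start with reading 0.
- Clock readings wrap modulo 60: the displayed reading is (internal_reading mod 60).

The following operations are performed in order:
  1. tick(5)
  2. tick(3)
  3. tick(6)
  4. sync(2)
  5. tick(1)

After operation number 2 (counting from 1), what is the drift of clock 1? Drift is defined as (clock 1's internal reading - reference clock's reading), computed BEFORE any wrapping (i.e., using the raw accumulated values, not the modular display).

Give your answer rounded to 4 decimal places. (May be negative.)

After op 1 tick(5): ref=5.0000 raw=[7.5000 5.5000 7.5000]
After op 2 tick(3): ref=8.0000 raw=[12.0000 8.8000 12.0000]
Drift of clock 1 after op 2: 8.8000 - 8.0000 = 0.8000

Answer: 0.8000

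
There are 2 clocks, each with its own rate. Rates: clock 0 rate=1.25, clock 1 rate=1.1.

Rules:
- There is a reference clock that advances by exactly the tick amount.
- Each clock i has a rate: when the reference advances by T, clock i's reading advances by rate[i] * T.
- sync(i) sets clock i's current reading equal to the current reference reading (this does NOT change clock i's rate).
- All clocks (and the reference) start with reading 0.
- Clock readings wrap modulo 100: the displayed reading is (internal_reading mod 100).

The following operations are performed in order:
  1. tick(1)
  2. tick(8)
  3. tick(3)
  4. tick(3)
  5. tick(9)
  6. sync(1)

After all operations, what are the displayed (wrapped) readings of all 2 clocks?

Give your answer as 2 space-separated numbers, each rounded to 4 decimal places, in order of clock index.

After op 1 tick(1): ref=1.0000 raw=[1.2500 1.1000]
After op 2 tick(8): ref=9.0000 raw=[11.2500 9.9000]
After op 3 tick(3): ref=12.0000 raw=[15.0000 13.2000]
After op 4 tick(3): ref=15.0000 raw=[18.7500 16.5000]
After op 5 tick(9): ref=24.0000 raw=[30.0000 26.4000]
After op 6 sync(1): ref=24.0000 raw=[30.0000 24.0000]
Wrap final raw readings (mod 100): 30.0000 mod 100 = 30.0000; 24.0000 mod 100 = 24.0000

Answer: 30.0000 24.0000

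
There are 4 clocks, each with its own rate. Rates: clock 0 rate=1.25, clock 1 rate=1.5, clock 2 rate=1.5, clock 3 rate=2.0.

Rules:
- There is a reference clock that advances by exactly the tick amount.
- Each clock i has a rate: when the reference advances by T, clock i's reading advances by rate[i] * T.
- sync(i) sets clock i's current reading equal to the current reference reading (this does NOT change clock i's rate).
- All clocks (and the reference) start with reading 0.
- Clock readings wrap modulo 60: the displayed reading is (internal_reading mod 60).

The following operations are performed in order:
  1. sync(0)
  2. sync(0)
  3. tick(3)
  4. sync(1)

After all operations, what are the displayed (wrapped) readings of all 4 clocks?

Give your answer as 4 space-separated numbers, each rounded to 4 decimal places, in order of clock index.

After op 1 sync(0): ref=0.0000 raw=[0.0000 0.0000 0.0000 0.0000]
After op 2 sync(0): ref=0.0000 raw=[0.0000 0.0000 0.0000 0.0000]
After op 3 tick(3): ref=3.0000 raw=[3.7500 4.5000 4.5000 6.0000]
After op 4 sync(1): ref=3.0000 raw=[3.7500 3.0000 4.5000 6.0000]
Wrap final raw readings (mod 60): 3.7500 mod 60 = 3.7500; 3.0000 mod 60 = 3.0000; 4.5000 mod 60 = 4.5000; 6.0000 mod 60 = 6.0000

Answer: 3.7500 3.0000 4.5000 6.0000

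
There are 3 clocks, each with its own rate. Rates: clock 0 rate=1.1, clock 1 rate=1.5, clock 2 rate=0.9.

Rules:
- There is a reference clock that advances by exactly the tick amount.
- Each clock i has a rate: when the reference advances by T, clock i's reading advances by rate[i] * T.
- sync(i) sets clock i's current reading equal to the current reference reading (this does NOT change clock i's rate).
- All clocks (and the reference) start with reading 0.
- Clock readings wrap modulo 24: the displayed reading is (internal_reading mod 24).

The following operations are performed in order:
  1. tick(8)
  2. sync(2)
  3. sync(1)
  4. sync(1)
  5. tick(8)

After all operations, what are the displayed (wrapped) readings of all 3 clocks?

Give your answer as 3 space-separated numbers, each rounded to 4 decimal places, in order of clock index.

After op 1 tick(8): ref=8.0000 raw=[8.8000 12.0000 7.2000]
After op 2 sync(2): ref=8.0000 raw=[8.8000 12.0000 8.0000]
After op 3 sync(1): ref=8.0000 raw=[8.8000 8.0000 8.0000]
After op 4 sync(1): ref=8.0000 raw=[8.8000 8.0000 8.0000]
After op 5 tick(8): ref=16.0000 raw=[17.6000 20.0000 15.2000]
Wrap final raw readings (mod 24): 17.6000 mod 24 = 17.6000; 20.0000 mod 24 = 20.0000; 15.2000 mod 24 = 15.2000

Answer: 17.6000 20.0000 15.2000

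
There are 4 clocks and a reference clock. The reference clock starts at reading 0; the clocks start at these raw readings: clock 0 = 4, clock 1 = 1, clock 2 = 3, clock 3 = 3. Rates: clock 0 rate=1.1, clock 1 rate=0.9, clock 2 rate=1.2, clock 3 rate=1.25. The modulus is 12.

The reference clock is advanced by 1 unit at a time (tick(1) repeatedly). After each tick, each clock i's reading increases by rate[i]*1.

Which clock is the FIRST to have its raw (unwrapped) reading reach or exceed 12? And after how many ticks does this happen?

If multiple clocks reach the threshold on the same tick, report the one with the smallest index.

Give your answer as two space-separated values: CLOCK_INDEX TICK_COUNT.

Answer: 0 8

Derivation:
clock 0: start=4, rate=1.1, needs 12-4 = 8; ticks = ceil(8/1.1) = ceil(7.2727) = 8; reading at tick 8 = 4 + 1.1*8 = 12.8000
clock 1: start=1, rate=0.9, needs 12-1 = 11; ticks = ceil(11/0.9) = ceil(12.2222) = 13; reading at tick 13 = 1 + 0.9*13 = 12.7000
clock 2: start=3, rate=1.2, needs 12-3 = 9; ticks = ceil(9/1.2) = ceil(7.5000) = 8; reading at tick 8 = 3 + 1.2*8 = 12.6000
clock 3: start=3, rate=1.25, needs 12-3 = 9; ticks = ceil(9/1.25) = ceil(7.2000) = 8; reading at tick 8 = 3 + 1.25*8 = 13.0000
Minimum tick count = 8; winners = [0, 2, 3]; smallest index = 0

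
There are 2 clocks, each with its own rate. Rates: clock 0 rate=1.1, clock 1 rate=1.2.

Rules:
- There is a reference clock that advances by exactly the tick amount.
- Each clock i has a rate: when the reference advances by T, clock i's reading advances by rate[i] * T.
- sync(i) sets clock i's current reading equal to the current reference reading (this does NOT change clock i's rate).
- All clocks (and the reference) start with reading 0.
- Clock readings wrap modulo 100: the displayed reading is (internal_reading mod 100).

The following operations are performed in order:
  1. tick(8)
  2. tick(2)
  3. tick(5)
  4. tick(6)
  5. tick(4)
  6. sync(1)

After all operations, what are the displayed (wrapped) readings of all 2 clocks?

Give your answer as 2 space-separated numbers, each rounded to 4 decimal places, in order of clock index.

Answer: 27.5000 25.0000

Derivation:
After op 1 tick(8): ref=8.0000 raw=[8.8000 9.6000]
After op 2 tick(2): ref=10.0000 raw=[11.0000 12.0000]
After op 3 tick(5): ref=15.0000 raw=[16.5000 18.0000]
After op 4 tick(6): ref=21.0000 raw=[23.1000 25.2000]
After op 5 tick(4): ref=25.0000 raw=[27.5000 30.0000]
After op 6 sync(1): ref=25.0000 raw=[27.5000 25.0000]
Wrap final raw readings (mod 100): 27.5000 mod 100 = 27.5000; 25.0000 mod 100 = 25.0000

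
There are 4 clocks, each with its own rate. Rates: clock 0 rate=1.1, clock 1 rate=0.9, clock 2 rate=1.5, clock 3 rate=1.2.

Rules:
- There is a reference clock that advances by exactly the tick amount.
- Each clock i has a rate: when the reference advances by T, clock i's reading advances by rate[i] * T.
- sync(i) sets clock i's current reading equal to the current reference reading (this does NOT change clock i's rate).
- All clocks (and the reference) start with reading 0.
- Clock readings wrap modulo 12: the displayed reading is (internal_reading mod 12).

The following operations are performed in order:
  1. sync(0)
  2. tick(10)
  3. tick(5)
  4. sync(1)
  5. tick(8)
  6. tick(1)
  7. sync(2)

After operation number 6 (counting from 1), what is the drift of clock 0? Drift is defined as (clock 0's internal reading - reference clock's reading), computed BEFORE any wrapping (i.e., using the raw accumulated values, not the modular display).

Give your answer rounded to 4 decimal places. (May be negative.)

After op 1 sync(0): ref=0.0000 raw=[0.0000 0.0000 0.0000 0.0000]
After op 2 tick(10): ref=10.0000 raw=[11.0000 9.0000 15.0000 12.0000]
After op 3 tick(5): ref=15.0000 raw=[16.5000 13.5000 22.5000 18.0000]
After op 4 sync(1): ref=15.0000 raw=[16.5000 15.0000 22.5000 18.0000]
After op 5 tick(8): ref=23.0000 raw=[25.3000 22.2000 34.5000 27.6000]
After op 6 tick(1): ref=24.0000 raw=[26.4000 23.1000 36.0000 28.8000]
Drift of clock 0 after op 6: 26.4000 - 24.0000 = 2.4000

Answer: 2.4000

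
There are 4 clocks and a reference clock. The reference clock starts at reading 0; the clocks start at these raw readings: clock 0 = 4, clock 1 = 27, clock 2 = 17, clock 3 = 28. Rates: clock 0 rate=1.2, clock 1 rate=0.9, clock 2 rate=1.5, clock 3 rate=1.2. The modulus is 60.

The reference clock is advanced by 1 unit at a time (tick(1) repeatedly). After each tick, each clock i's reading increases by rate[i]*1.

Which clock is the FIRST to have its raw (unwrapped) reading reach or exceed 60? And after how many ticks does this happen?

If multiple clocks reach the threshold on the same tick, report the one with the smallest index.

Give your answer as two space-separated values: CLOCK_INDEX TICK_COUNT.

clock 0: start=4, rate=1.2, needs 60-4 = 56; ticks = ceil(56/1.2) = ceil(46.6667) = 47; reading at tick 47 = 4 + 1.2*47 = 60.4000
clock 1: start=27, rate=0.9, needs 60-27 = 33; ticks = ceil(33/0.9) = ceil(36.6667) = 37; reading at tick 37 = 27 + 0.9*37 = 60.3000
clock 2: start=17, rate=1.5, needs 60-17 = 43; ticks = ceil(43/1.5) = ceil(28.6667) = 29; reading at tick 29 = 17 + 1.5*29 = 60.5000
clock 3: start=28, rate=1.2, needs 60-28 = 32; ticks = ceil(32/1.2) = ceil(26.6667) = 27; reading at tick 27 = 28 + 1.2*27 = 60.4000
Minimum tick count = 27; winners = [3]; smallest index = 3

Answer: 3 27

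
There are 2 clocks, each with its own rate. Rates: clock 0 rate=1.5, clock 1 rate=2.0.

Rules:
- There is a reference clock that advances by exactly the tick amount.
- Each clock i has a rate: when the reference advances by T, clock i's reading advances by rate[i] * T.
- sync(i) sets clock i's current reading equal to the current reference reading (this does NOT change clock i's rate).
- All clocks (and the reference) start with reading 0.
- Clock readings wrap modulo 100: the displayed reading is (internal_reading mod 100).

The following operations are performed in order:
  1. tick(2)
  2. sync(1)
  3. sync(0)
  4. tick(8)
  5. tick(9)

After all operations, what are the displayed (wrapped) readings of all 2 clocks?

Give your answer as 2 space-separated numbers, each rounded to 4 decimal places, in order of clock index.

Answer: 27.5000 36.0000

Derivation:
After op 1 tick(2): ref=2.0000 raw=[3.0000 4.0000]
After op 2 sync(1): ref=2.0000 raw=[3.0000 2.0000]
After op 3 sync(0): ref=2.0000 raw=[2.0000 2.0000]
After op 4 tick(8): ref=10.0000 raw=[14.0000 18.0000]
After op 5 tick(9): ref=19.0000 raw=[27.5000 36.0000]
Wrap final raw readings (mod 100): 27.5000 mod 100 = 27.5000; 36.0000 mod 100 = 36.0000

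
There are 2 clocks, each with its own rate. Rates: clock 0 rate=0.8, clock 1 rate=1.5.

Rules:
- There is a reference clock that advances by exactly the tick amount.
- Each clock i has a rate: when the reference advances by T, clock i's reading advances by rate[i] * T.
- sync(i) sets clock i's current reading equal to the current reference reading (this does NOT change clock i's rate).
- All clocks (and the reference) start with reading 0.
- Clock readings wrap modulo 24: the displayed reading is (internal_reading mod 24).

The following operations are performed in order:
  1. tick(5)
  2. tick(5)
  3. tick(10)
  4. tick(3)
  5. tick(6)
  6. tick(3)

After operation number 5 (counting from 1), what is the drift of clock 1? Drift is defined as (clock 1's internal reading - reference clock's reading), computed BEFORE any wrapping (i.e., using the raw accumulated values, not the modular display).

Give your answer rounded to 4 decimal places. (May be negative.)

After op 1 tick(5): ref=5.0000 raw=[4.0000 7.5000]
After op 2 tick(5): ref=10.0000 raw=[8.0000 15.0000]
After op 3 tick(10): ref=20.0000 raw=[16.0000 30.0000]
After op 4 tick(3): ref=23.0000 raw=[18.4000 34.5000]
After op 5 tick(6): ref=29.0000 raw=[23.2000 43.5000]
Drift of clock 1 after op 5: 43.5000 - 29.0000 = 14.5000

Answer: 14.5000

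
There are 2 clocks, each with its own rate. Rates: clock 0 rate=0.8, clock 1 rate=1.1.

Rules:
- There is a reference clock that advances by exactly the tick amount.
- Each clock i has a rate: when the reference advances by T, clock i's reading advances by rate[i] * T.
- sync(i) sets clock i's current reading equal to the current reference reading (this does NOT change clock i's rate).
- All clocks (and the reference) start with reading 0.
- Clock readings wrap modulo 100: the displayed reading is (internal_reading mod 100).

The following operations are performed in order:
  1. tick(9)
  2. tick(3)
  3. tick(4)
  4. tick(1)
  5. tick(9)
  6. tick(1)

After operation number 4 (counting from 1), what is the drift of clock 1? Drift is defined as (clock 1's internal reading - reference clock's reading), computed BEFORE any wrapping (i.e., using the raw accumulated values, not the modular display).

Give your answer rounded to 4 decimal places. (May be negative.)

Answer: 1.7000

Derivation:
After op 1 tick(9): ref=9.0000 raw=[7.2000 9.9000]
After op 2 tick(3): ref=12.0000 raw=[9.6000 13.2000]
After op 3 tick(4): ref=16.0000 raw=[12.8000 17.6000]
After op 4 tick(1): ref=17.0000 raw=[13.6000 18.7000]
Drift of clock 1 after op 4: 18.7000 - 17.0000 = 1.7000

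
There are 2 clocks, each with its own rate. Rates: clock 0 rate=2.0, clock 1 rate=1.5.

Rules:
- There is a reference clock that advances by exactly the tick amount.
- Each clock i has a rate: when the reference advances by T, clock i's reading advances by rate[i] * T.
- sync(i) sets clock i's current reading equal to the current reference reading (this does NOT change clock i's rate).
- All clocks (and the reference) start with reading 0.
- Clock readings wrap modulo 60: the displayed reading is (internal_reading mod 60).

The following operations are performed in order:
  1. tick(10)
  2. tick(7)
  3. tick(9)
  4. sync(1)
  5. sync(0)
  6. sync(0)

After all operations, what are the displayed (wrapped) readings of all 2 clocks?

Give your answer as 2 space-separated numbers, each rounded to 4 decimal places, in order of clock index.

Answer: 26.0000 26.0000

Derivation:
After op 1 tick(10): ref=10.0000 raw=[20.0000 15.0000]
After op 2 tick(7): ref=17.0000 raw=[34.0000 25.5000]
After op 3 tick(9): ref=26.0000 raw=[52.0000 39.0000]
After op 4 sync(1): ref=26.0000 raw=[52.0000 26.0000]
After op 5 sync(0): ref=26.0000 raw=[26.0000 26.0000]
After op 6 sync(0): ref=26.0000 raw=[26.0000 26.0000]
Wrap final raw readings (mod 60): 26.0000 mod 60 = 26.0000; 26.0000 mod 60 = 26.0000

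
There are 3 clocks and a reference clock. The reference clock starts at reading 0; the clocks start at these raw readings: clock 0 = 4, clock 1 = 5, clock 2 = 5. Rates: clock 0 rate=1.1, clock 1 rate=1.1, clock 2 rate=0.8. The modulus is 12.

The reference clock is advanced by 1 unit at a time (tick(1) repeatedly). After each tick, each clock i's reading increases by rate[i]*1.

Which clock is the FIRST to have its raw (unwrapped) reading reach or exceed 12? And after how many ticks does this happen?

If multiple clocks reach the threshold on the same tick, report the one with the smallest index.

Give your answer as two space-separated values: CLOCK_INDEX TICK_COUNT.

Answer: 1 7

Derivation:
clock 0: start=4, rate=1.1, needs 12-4 = 8; ticks = ceil(8/1.1) = ceil(7.2727) = 8; reading at tick 8 = 4 + 1.1*8 = 12.8000
clock 1: start=5, rate=1.1, needs 12-5 = 7; ticks = ceil(7/1.1) = ceil(6.3636) = 7; reading at tick 7 = 5 + 1.1*7 = 12.7000
clock 2: start=5, rate=0.8, needs 12-5 = 7; ticks = ceil(7/0.8) = ceil(8.7500) = 9; reading at tick 9 = 5 + 0.8*9 = 12.2000
Minimum tick count = 7; winners = [1]; smallest index = 1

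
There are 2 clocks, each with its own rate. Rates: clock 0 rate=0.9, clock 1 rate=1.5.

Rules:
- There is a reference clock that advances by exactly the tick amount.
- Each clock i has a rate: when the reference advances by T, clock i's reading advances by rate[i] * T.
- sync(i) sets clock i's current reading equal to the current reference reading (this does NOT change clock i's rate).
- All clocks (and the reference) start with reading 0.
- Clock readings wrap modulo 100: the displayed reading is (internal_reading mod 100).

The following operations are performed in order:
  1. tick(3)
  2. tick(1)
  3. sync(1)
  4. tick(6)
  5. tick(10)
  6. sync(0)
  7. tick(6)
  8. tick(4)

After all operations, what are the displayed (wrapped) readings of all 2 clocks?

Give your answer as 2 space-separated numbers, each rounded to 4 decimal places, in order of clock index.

After op 1 tick(3): ref=3.0000 raw=[2.7000 4.5000]
After op 2 tick(1): ref=4.0000 raw=[3.6000 6.0000]
After op 3 sync(1): ref=4.0000 raw=[3.6000 4.0000]
After op 4 tick(6): ref=10.0000 raw=[9.0000 13.0000]
After op 5 tick(10): ref=20.0000 raw=[18.0000 28.0000]
After op 6 sync(0): ref=20.0000 raw=[20.0000 28.0000]
After op 7 tick(6): ref=26.0000 raw=[25.4000 37.0000]
After op 8 tick(4): ref=30.0000 raw=[29.0000 43.0000]
Wrap final raw readings (mod 100): 29.0000 mod 100 = 29.0000; 43.0000 mod 100 = 43.0000

Answer: 29.0000 43.0000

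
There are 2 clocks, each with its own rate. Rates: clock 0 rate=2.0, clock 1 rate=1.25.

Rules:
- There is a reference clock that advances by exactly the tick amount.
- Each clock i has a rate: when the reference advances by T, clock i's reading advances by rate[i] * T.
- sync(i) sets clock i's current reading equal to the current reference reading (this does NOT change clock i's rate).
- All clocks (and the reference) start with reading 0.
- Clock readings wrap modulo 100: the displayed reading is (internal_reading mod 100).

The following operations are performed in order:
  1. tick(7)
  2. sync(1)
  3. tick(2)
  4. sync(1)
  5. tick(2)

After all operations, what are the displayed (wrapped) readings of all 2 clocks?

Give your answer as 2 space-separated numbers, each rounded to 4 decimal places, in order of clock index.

After op 1 tick(7): ref=7.0000 raw=[14.0000 8.7500]
After op 2 sync(1): ref=7.0000 raw=[14.0000 7.0000]
After op 3 tick(2): ref=9.0000 raw=[18.0000 9.5000]
After op 4 sync(1): ref=9.0000 raw=[18.0000 9.0000]
After op 5 tick(2): ref=11.0000 raw=[22.0000 11.5000]
Wrap final raw readings (mod 100): 22.0000 mod 100 = 22.0000; 11.5000 mod 100 = 11.5000

Answer: 22.0000 11.5000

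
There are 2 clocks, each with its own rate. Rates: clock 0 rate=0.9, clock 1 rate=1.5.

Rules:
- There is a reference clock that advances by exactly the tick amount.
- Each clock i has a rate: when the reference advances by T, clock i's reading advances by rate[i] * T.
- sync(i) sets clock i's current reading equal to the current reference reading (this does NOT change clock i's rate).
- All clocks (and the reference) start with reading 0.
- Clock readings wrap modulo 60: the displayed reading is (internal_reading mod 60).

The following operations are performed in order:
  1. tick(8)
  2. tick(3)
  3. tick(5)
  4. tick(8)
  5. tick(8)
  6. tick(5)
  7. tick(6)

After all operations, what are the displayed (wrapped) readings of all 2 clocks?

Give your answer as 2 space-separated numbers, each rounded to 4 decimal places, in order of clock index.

Answer: 38.7000 4.5000

Derivation:
After op 1 tick(8): ref=8.0000 raw=[7.2000 12.0000]
After op 2 tick(3): ref=11.0000 raw=[9.9000 16.5000]
After op 3 tick(5): ref=16.0000 raw=[14.4000 24.0000]
After op 4 tick(8): ref=24.0000 raw=[21.6000 36.0000]
After op 5 tick(8): ref=32.0000 raw=[28.8000 48.0000]
After op 6 tick(5): ref=37.0000 raw=[33.3000 55.5000]
After op 7 tick(6): ref=43.0000 raw=[38.7000 64.5000]
Wrap final raw readings (mod 60): 38.7000 mod 60 = 38.7000; 64.5000 mod 60 = 4.5000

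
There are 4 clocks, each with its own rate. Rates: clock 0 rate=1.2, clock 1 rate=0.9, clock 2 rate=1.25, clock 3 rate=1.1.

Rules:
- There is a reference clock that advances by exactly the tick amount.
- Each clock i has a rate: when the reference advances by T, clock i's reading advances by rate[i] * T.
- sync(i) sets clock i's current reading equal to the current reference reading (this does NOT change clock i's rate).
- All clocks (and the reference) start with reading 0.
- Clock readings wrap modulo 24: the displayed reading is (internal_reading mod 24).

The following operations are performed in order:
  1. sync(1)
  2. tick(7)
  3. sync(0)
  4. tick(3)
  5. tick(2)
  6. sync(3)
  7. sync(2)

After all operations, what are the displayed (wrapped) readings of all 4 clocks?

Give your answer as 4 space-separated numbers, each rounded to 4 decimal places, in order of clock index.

Answer: 13.0000 10.8000 12.0000 12.0000

Derivation:
After op 1 sync(1): ref=0.0000 raw=[0.0000 0.0000 0.0000 0.0000]
After op 2 tick(7): ref=7.0000 raw=[8.4000 6.3000 8.7500 7.7000]
After op 3 sync(0): ref=7.0000 raw=[7.0000 6.3000 8.7500 7.7000]
After op 4 tick(3): ref=10.0000 raw=[10.6000 9.0000 12.5000 11.0000]
After op 5 tick(2): ref=12.0000 raw=[13.0000 10.8000 15.0000 13.2000]
After op 6 sync(3): ref=12.0000 raw=[13.0000 10.8000 15.0000 12.0000]
After op 7 sync(2): ref=12.0000 raw=[13.0000 10.8000 12.0000 12.0000]
Wrap final raw readings (mod 24): 13.0000 mod 24 = 13.0000; 10.8000 mod 24 = 10.8000; 12.0000 mod 24 = 12.0000; 12.0000 mod 24 = 12.0000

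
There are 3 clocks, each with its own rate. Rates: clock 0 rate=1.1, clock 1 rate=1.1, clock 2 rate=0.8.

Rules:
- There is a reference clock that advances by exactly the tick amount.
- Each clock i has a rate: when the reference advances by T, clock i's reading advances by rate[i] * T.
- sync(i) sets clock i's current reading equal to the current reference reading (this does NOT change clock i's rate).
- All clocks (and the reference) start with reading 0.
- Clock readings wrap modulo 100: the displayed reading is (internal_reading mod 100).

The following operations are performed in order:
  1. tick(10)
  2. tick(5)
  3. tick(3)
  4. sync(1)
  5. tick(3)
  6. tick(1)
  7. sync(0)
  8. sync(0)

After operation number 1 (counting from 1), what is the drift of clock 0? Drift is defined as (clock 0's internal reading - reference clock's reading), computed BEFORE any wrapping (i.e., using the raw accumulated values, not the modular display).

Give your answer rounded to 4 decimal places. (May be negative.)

After op 1 tick(10): ref=10.0000 raw=[11.0000 11.0000 8.0000]
Drift of clock 0 after op 1: 11.0000 - 10.0000 = 1.0000

Answer: 1.0000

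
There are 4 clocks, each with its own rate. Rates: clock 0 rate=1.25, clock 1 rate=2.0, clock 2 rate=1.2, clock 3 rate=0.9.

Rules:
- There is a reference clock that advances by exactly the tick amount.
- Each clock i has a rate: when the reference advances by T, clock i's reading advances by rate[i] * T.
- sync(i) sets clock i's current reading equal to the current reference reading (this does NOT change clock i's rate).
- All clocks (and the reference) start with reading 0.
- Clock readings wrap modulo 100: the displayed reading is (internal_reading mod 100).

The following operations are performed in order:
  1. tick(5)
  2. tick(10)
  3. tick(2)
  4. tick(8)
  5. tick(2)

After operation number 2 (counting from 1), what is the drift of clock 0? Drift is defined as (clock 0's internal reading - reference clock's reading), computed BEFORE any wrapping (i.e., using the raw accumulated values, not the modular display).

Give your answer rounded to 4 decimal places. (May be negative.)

Answer: 3.7500

Derivation:
After op 1 tick(5): ref=5.0000 raw=[6.2500 10.0000 6.0000 4.5000]
After op 2 tick(10): ref=15.0000 raw=[18.7500 30.0000 18.0000 13.5000]
Drift of clock 0 after op 2: 18.7500 - 15.0000 = 3.7500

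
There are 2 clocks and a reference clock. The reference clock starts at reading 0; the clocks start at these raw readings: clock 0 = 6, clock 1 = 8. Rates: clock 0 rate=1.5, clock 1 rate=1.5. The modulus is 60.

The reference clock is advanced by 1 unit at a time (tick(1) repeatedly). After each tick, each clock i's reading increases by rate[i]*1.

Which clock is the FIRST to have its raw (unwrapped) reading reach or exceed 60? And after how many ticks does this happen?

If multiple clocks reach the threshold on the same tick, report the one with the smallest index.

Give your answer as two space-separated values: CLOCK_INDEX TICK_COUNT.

Answer: 1 35

Derivation:
clock 0: start=6, rate=1.5, needs 60-6 = 54; ticks = ceil(54/1.5) = ceil(36.0000) = 36; reading at tick 36 = 6 + 1.5*36 = 60.0000
clock 1: start=8, rate=1.5, needs 60-8 = 52; ticks = ceil(52/1.5) = ceil(34.6667) = 35; reading at tick 35 = 8 + 1.5*35 = 60.5000
Minimum tick count = 35; winners = [1]; smallest index = 1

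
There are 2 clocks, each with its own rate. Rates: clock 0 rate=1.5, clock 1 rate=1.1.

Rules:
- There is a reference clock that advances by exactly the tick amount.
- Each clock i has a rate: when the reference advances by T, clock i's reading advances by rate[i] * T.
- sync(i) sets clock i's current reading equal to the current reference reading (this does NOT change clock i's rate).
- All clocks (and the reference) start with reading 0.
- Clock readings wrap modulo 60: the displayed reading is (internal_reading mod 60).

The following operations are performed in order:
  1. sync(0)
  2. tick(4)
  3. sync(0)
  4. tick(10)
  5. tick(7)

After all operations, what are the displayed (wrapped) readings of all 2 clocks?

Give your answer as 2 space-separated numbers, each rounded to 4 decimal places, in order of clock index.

After op 1 sync(0): ref=0.0000 raw=[0.0000 0.0000]
After op 2 tick(4): ref=4.0000 raw=[6.0000 4.4000]
After op 3 sync(0): ref=4.0000 raw=[4.0000 4.4000]
After op 4 tick(10): ref=14.0000 raw=[19.0000 15.4000]
After op 5 tick(7): ref=21.0000 raw=[29.5000 23.1000]
Wrap final raw readings (mod 60): 29.5000 mod 60 = 29.5000; 23.1000 mod 60 = 23.1000

Answer: 29.5000 23.1000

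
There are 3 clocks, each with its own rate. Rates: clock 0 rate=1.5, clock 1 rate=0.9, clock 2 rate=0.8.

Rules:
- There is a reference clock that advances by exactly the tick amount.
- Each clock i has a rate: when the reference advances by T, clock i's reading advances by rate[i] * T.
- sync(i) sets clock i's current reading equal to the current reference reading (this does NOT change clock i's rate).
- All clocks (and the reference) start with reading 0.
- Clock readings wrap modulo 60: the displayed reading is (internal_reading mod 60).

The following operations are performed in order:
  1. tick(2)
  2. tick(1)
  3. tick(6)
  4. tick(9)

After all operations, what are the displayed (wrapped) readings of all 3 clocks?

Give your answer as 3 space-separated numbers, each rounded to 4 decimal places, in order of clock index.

After op 1 tick(2): ref=2.0000 raw=[3.0000 1.8000 1.6000]
After op 2 tick(1): ref=3.0000 raw=[4.5000 2.7000 2.4000]
After op 3 tick(6): ref=9.0000 raw=[13.5000 8.1000 7.2000]
After op 4 tick(9): ref=18.0000 raw=[27.0000 16.2000 14.4000]
Wrap final raw readings (mod 60): 27.0000 mod 60 = 27.0000; 16.2000 mod 60 = 16.2000; 14.4000 mod 60 = 14.4000

Answer: 27.0000 16.2000 14.4000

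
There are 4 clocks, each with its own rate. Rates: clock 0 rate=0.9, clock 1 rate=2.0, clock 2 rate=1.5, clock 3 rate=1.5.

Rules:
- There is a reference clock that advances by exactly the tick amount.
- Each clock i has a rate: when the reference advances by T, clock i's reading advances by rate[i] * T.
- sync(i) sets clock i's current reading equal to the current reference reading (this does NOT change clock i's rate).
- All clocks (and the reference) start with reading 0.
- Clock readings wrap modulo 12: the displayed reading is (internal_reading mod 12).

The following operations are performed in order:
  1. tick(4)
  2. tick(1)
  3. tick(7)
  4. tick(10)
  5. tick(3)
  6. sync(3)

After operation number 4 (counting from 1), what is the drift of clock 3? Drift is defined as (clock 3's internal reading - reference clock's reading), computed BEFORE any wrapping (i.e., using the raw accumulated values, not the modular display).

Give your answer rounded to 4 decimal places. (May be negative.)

Answer: 11.0000

Derivation:
After op 1 tick(4): ref=4.0000 raw=[3.6000 8.0000 6.0000 6.0000]
After op 2 tick(1): ref=5.0000 raw=[4.5000 10.0000 7.5000 7.5000]
After op 3 tick(7): ref=12.0000 raw=[10.8000 24.0000 18.0000 18.0000]
After op 4 tick(10): ref=22.0000 raw=[19.8000 44.0000 33.0000 33.0000]
Drift of clock 3 after op 4: 33.0000 - 22.0000 = 11.0000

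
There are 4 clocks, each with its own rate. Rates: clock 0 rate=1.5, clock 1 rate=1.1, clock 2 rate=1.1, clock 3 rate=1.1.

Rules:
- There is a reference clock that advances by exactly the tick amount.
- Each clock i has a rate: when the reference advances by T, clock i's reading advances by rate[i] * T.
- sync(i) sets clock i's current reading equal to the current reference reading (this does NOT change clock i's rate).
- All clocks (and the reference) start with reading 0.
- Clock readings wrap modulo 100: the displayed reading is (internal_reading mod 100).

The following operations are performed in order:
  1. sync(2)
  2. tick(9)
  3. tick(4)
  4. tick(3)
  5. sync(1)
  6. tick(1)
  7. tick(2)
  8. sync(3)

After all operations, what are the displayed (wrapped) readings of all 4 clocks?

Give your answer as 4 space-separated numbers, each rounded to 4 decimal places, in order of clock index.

Answer: 28.5000 19.3000 20.9000 19.0000

Derivation:
After op 1 sync(2): ref=0.0000 raw=[0.0000 0.0000 0.0000 0.0000]
After op 2 tick(9): ref=9.0000 raw=[13.5000 9.9000 9.9000 9.9000]
After op 3 tick(4): ref=13.0000 raw=[19.5000 14.3000 14.3000 14.3000]
After op 4 tick(3): ref=16.0000 raw=[24.0000 17.6000 17.6000 17.6000]
After op 5 sync(1): ref=16.0000 raw=[24.0000 16.0000 17.6000 17.6000]
After op 6 tick(1): ref=17.0000 raw=[25.5000 17.1000 18.7000 18.7000]
After op 7 tick(2): ref=19.0000 raw=[28.5000 19.3000 20.9000 20.9000]
After op 8 sync(3): ref=19.0000 raw=[28.5000 19.3000 20.9000 19.0000]
Wrap final raw readings (mod 100): 28.5000 mod 100 = 28.5000; 19.3000 mod 100 = 19.3000; 20.9000 mod 100 = 20.9000; 19.0000 mod 100 = 19.0000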